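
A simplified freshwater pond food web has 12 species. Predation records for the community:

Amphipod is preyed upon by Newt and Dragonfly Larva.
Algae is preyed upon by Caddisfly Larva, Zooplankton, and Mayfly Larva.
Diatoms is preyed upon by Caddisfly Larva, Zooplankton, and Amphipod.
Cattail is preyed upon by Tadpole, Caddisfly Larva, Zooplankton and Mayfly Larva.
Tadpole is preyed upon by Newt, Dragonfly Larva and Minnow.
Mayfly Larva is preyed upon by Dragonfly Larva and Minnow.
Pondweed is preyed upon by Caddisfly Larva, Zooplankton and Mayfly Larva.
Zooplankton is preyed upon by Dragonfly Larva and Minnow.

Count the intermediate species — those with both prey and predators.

4

Intermediate species (has both prey and predators): Zooplankton, Amphipod, Mayfly Larva, Tadpole.
Count: 4.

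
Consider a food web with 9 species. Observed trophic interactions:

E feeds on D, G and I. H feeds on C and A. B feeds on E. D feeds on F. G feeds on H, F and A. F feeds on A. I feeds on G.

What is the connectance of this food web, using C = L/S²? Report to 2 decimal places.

The web has S = 9 species and L = 12 feeding links.
C = L / S² = 12 / 81 = 0.1481 ≈ 0.15.

C = 0.15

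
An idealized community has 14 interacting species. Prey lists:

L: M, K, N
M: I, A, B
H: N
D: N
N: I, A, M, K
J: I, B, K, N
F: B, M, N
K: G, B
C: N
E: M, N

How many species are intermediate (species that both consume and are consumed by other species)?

Intermediate species (has both prey and predators): M, K, N.
Count: 3.

3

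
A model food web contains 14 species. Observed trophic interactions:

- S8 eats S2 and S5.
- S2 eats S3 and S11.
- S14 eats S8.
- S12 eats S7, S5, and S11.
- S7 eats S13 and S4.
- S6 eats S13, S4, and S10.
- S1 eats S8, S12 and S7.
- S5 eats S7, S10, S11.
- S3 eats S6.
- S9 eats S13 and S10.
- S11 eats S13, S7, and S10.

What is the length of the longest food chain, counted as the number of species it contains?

6 species

One longest chain: S4 → S7 → S11 → S5 → S8 → S14.
It has 6 species and 5 links.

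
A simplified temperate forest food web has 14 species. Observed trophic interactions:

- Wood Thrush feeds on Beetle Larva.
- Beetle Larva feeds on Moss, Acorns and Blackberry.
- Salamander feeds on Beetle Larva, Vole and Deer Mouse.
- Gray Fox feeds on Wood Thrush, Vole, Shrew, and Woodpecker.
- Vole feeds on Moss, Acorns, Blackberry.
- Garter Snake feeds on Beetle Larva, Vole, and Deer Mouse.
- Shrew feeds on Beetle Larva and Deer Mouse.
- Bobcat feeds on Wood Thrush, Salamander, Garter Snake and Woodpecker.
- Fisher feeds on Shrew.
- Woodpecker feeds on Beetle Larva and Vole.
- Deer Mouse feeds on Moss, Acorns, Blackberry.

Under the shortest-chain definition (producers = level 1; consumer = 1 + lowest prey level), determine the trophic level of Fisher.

Trophic level 4

Moss is a producer → level 1.
Beetle Larva eats Moss → level 2.
Shrew eats Beetle Larva → level 3.
Fisher eats Shrew → level 4.
No prey of Fisher is below level 3, so 4 is the minimum.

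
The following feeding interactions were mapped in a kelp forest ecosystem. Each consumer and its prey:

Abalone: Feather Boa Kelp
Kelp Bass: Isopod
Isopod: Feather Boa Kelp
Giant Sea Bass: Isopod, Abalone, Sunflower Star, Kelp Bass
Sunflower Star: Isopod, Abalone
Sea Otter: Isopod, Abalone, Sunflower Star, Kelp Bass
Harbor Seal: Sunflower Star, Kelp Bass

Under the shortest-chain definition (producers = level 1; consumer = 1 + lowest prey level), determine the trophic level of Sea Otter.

Trophic level 3

Feather Boa Kelp is a producer → level 1.
Isopod eats Feather Boa Kelp → level 2.
Sea Otter eats Isopod → level 3.
No prey of Sea Otter is below level 2, so 3 is the minimum.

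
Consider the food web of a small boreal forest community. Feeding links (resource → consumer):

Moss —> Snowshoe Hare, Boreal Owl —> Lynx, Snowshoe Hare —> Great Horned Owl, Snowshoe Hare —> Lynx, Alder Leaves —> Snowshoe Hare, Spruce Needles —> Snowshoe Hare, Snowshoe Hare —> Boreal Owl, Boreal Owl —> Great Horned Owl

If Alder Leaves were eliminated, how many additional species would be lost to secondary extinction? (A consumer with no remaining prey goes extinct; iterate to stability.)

0

Remove Alder Leaves.
Every predator of it retains at least one other prey: Snowshoe Hare still has Moss, Spruce Needles.
No consumer loses all prey, so no secondary extinctions occur.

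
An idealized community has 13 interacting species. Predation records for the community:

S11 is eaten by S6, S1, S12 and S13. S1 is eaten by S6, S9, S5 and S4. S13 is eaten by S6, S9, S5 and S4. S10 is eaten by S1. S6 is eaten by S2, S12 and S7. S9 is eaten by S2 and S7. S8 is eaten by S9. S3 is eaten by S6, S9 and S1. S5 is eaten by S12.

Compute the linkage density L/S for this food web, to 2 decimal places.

L/S = 1.77

There are L = 23 links among S = 13 species.
L/S = 23/13 = 1.7692 ≈ 1.77.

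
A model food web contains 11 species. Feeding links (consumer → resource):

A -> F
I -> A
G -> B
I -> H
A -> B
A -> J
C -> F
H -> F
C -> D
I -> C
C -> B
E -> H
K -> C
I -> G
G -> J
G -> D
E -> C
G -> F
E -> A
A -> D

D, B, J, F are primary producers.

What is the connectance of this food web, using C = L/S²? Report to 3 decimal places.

The web has S = 11 species and L = 20 feeding links.
C = L / S² = 20 / 121 = 0.1653 ≈ 0.165.

C = 0.165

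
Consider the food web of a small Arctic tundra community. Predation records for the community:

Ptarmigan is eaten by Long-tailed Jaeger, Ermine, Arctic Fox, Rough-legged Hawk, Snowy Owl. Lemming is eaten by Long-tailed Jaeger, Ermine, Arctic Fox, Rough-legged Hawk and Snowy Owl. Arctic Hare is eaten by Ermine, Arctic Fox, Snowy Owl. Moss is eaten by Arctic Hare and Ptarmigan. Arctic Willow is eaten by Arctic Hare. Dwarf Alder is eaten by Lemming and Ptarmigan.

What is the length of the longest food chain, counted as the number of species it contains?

One longest chain: Dwarf Alder → Ptarmigan → Long-tailed Jaeger.
It has 3 species and 2 links.

3 species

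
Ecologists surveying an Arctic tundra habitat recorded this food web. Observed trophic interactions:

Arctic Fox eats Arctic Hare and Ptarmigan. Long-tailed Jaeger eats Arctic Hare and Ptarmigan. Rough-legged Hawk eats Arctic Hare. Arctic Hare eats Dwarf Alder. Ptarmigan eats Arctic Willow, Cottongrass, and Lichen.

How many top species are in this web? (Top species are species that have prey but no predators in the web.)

Top species (has prey, but nothing eats it): Rough-legged Hawk, Arctic Fox, Long-tailed Jaeger.
Count: 3.

3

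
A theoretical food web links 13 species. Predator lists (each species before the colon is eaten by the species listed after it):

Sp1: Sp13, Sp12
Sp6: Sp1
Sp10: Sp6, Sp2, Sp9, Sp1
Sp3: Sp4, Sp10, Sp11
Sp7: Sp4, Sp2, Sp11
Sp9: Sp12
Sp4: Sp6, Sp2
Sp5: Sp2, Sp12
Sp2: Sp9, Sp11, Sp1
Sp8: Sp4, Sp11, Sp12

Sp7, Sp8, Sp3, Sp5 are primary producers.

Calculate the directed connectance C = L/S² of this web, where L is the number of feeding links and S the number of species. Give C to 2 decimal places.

The web has S = 13 species and L = 24 feeding links.
C = L / S² = 24 / 169 = 0.1420 ≈ 0.14.

C = 0.14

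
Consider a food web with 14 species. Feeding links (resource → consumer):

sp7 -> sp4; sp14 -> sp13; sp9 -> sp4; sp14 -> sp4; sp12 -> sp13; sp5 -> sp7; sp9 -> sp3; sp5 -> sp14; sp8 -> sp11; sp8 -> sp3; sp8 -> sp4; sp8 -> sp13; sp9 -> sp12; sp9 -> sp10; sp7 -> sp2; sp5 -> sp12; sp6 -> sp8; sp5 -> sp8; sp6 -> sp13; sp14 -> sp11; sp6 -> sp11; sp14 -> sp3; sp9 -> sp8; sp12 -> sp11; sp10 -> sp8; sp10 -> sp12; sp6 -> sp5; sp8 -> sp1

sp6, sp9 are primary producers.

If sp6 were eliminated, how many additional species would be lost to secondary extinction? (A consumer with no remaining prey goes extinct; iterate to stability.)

4

Remove sp6.
Round 1: sp5 (all prey gone) → extinct.
Round 2: sp14 (all prey gone), sp7 (all prey gone) → extinct.
Round 3: sp2 (all prey gone) → extinct.
No further losses. Total secondary extinctions: 4.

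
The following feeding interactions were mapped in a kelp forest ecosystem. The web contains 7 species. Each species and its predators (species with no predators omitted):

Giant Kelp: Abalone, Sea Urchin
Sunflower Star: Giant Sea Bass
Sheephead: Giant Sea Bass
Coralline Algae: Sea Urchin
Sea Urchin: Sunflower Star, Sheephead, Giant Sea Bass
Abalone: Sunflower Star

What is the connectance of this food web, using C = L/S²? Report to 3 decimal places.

The web has S = 7 species and L = 9 feeding links.
C = L / S² = 9 / 49 = 0.1837 ≈ 0.184.

C = 0.184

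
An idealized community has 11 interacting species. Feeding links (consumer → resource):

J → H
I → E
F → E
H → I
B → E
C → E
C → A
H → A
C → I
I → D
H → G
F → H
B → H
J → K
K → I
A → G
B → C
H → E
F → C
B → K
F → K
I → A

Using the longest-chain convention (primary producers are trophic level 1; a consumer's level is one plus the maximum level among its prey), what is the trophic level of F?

Trophic level 5

G is a producer → level 1.
A eats G → level 2.
I eats A (level 2); other prey at levels: E 1, D 1 → level 3.
H eats I (level 3); other prey at levels: G 1, E 1, A 2 → level 4.
F eats H (level 4); other prey at levels: E 1, C 4, K 4 → level 5.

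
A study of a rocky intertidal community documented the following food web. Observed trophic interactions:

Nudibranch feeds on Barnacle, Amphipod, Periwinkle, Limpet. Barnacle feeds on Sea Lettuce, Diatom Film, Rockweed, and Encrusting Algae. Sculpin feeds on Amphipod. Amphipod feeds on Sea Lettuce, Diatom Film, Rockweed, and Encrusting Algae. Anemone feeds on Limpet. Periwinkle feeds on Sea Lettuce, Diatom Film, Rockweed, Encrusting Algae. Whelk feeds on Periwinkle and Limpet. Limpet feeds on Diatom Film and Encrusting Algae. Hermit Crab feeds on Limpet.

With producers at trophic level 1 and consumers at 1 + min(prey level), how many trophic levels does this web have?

Producers (level 1): Encrusting Algae, Sea Lettuce, Diatom Film, Rockweed.
Following each consumer down to its lowest-level prey: Encrusting Algae → Limpet → Anemone (levels 1 through 3).
All prey of Anemone (Limpet 2) are at level 2 or above, so Anemone is at level 1 + 2 = 3.
Every consumer has at least one prey at level 2 or below, so none exceeds level 3.

3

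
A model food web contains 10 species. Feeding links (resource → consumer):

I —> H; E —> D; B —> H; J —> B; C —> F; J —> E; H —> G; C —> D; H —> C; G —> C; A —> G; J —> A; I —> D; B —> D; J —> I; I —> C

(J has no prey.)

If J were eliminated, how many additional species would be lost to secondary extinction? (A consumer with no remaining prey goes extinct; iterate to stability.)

9

Remove J.
Round 1: A (all prey gone), E (all prey gone), B (all prey gone), I (all prey gone) → extinct.
Round 2: H (all prey gone) → extinct.
Round 3: G (all prey gone) → extinct.
Round 4: C (all prey gone) → extinct.
Round 5: F (all prey gone), D (all prey gone) → extinct.
No further losses. Total secondary extinctions: 9.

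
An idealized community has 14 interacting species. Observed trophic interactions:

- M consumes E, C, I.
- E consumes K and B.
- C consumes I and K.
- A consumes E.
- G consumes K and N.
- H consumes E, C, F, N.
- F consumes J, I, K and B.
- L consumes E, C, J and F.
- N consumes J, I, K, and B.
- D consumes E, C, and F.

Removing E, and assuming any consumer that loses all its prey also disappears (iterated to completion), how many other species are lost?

1

Remove E.
Round 1: A (all prey gone) → extinct.
No further losses. Total secondary extinctions: 1.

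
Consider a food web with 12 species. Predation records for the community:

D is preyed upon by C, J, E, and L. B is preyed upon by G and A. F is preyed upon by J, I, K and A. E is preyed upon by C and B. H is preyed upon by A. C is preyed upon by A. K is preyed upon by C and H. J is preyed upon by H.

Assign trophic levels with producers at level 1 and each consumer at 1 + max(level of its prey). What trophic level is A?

F is a producer → level 1.
K eats F → level 2.
H eats K (level 2); other prey at levels: J 2 → level 3.
A eats H (level 3); other prey at levels: F 1, B 3, C 3 → level 4.

Trophic level 4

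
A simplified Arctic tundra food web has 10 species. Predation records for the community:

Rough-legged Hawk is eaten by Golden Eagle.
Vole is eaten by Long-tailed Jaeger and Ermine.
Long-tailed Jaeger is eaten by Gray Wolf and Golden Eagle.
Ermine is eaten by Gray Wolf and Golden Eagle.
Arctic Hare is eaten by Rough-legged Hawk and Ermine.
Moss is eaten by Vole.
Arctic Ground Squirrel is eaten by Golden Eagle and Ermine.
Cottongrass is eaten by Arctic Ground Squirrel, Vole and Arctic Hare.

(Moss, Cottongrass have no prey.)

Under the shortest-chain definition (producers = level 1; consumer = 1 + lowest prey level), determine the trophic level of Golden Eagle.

Trophic level 3

Cottongrass is a producer → level 1.
Arctic Ground Squirrel eats Cottongrass → level 2.
Golden Eagle eats Arctic Ground Squirrel → level 3.
No prey of Golden Eagle is below level 2, so 3 is the minimum.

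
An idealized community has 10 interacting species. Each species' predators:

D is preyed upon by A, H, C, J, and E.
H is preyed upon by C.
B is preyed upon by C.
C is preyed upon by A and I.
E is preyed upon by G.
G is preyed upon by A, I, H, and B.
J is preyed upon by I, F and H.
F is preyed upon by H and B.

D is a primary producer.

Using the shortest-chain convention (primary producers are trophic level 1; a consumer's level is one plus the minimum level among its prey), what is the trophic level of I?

D is a producer → level 1.
J eats D → level 2.
I eats J → level 3.
No prey of I is below level 2, so 3 is the minimum.

Trophic level 3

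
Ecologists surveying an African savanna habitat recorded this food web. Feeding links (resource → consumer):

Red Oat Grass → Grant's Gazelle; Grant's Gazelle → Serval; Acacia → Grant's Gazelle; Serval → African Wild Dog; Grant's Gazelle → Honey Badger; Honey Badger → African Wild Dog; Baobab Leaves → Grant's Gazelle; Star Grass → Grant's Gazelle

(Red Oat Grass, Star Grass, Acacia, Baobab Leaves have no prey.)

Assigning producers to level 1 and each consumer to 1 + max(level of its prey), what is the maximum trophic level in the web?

4

Producers (level 1): Red Oat Grass, Star Grass, Acacia, Baobab Leaves.
Red Oat Grass → Grant's Gazelle → Honey Badger → African Wild Dog gives African Wild Dog level 4.
No species has a prey at level 4, so no species reaches level 5.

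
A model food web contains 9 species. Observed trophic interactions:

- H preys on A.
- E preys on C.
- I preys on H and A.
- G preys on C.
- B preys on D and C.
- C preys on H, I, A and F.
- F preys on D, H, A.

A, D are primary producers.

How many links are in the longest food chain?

One longest chain: A → H → I → C → E.
It has 5 species and 4 links.

4 links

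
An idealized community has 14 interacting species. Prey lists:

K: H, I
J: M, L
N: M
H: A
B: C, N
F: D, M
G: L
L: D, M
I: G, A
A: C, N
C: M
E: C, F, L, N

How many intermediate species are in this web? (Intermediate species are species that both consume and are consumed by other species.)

8

Intermediate species (has both prey and predators): C, F, L, N, G, A, H, I.
Count: 8.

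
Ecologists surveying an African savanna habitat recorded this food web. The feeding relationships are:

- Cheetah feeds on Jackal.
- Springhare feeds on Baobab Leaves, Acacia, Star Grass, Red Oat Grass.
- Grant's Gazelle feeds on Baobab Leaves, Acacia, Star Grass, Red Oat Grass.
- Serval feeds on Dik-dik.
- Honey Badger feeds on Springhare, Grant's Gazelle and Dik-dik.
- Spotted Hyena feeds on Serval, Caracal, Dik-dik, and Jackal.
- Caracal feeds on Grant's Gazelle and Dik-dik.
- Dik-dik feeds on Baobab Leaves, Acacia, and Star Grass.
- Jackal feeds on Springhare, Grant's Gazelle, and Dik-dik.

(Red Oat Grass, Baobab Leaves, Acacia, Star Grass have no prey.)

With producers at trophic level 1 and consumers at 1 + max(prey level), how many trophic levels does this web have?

Producers (level 1): Red Oat Grass, Baobab Leaves, Acacia, Star Grass.
Red Oat Grass → Springhare → Jackal → Cheetah gives Cheetah level 4.
No species has a prey at level 4, so no species reaches level 5.

4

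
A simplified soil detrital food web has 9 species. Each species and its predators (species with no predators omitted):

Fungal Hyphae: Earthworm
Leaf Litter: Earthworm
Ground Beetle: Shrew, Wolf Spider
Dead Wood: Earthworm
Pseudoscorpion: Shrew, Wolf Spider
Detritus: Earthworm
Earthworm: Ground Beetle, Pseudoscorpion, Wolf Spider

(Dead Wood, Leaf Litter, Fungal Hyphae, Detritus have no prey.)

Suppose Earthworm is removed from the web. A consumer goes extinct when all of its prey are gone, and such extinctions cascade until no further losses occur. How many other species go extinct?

4

Remove Earthworm.
Round 1: Ground Beetle (all prey gone), Pseudoscorpion (all prey gone) → extinct.
Round 2: Shrew (all prey gone), Wolf Spider (all prey gone) → extinct.
No further losses. Total secondary extinctions: 4.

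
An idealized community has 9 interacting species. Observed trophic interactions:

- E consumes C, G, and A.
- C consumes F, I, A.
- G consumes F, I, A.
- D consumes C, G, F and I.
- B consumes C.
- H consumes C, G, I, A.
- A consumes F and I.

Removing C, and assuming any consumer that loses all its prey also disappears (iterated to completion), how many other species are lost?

Remove C.
Round 1: B (all prey gone) → extinct.
No further losses. Total secondary extinctions: 1.

1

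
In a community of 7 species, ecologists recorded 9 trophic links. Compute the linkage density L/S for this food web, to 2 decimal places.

L/S = 1.29

There are L = 9 links among S = 7 species.
L/S = 9/7 = 1.2857 ≈ 1.29.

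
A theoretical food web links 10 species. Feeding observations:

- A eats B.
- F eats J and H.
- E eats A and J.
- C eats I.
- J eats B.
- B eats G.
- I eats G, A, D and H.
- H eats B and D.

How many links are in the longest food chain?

One longest chain: G → B → A → I → C.
It has 5 species and 4 links.

4 links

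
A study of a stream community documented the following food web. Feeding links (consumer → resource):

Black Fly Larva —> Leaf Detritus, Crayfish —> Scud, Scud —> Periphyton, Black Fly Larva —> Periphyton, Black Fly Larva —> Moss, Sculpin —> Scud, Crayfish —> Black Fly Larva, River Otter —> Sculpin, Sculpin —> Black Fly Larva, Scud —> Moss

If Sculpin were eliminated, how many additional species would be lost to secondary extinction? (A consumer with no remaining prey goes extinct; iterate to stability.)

1

Remove Sculpin.
Round 1: River Otter (all prey gone) → extinct.
No further losses. Total secondary extinctions: 1.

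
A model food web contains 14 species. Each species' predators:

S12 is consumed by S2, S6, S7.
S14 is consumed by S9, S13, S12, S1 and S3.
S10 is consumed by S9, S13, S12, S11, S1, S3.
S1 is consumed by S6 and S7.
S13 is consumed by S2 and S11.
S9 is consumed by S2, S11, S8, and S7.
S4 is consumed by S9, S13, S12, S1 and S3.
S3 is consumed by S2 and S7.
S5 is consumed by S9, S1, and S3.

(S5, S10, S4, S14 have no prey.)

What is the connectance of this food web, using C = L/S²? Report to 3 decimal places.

C = 0.163

The web has S = 14 species and L = 32 feeding links.
C = L / S² = 32 / 196 = 0.1633 ≈ 0.163.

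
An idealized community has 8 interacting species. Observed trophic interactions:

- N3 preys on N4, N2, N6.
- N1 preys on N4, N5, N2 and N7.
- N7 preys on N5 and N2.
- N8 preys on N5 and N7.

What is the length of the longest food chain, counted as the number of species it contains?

3 species

One longest chain: N2 → N7 → N1.
It has 3 species and 2 links.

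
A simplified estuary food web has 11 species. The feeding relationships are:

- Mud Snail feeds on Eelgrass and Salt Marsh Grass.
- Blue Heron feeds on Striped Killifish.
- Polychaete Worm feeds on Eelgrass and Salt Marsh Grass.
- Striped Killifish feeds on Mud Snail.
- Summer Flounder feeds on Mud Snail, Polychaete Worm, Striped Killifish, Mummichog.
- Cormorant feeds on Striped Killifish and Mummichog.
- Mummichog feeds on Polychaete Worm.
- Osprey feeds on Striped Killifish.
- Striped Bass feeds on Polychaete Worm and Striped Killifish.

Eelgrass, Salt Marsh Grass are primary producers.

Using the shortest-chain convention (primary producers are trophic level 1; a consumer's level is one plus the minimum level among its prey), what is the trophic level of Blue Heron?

Trophic level 4

Eelgrass is a producer → level 1.
Mud Snail eats Eelgrass → level 2.
Striped Killifish eats Mud Snail → level 3.
Blue Heron eats Striped Killifish → level 4.
No prey of Blue Heron is below level 3, so 4 is the minimum.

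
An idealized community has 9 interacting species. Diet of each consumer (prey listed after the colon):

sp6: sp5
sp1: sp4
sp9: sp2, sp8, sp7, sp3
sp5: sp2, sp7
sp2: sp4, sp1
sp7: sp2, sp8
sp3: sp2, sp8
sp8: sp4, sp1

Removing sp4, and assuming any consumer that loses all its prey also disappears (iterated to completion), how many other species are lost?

Remove sp4.
Round 1: sp1 (all prey gone) → extinct.
Round 2: sp2 (all prey gone), sp8 (all prey gone) → extinct.
Round 3: sp7 (all prey gone), sp3 (all prey gone) → extinct.
Round 4: sp5 (all prey gone), sp9 (all prey gone) → extinct.
Round 5: sp6 (all prey gone) → extinct.
No further losses. Total secondary extinctions: 8.

8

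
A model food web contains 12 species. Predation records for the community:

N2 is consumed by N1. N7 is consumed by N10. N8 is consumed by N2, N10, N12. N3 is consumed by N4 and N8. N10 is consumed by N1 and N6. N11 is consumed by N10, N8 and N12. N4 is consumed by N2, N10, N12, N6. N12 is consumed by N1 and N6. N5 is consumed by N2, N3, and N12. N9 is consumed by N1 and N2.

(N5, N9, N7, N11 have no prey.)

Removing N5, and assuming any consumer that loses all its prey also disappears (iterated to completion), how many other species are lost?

Remove N5.
Round 1: N3 (all prey gone) → extinct.
Round 2: N4 (all prey gone) → extinct.
No further losses. Total secondary extinctions: 2.

2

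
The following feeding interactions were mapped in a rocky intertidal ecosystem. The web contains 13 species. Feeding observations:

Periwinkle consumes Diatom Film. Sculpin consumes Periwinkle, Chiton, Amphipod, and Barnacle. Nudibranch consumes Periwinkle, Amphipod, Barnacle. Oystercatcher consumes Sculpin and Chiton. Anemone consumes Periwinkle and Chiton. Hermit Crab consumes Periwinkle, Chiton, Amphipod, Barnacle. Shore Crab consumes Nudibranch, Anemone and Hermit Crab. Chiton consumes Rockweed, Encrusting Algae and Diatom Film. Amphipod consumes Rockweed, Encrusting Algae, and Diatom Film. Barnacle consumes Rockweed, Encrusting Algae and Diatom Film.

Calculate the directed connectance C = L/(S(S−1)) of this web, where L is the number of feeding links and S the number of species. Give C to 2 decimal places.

C = 0.18

The web has S = 13 species and L = 28 feeding links.
C = L / (S(S−1)) = 28 / 156 = 0.1795 ≈ 0.18.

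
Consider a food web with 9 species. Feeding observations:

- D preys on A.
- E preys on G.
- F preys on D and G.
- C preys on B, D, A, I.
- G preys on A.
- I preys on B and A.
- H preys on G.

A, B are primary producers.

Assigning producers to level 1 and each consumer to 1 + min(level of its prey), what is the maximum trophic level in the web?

Producers (level 1): A, B.
Following each consumer down to its lowest-level prey: A → D → F (levels 1 through 3).
All prey of F (D 2, G 2) are at level 2 or above, so F is at level 1 + 2 = 3.
Every consumer has at least one prey at level 2 or below, so none exceeds level 3.

3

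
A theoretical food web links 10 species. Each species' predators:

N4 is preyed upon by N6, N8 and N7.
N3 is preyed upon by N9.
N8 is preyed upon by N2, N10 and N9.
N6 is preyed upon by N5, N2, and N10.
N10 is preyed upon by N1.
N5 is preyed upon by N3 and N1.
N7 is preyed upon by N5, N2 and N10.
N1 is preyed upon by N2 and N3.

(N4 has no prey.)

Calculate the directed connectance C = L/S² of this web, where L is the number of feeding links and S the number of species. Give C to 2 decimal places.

The web has S = 10 species and L = 18 feeding links.
C = L / S² = 18 / 100 = 0.1800 ≈ 0.18.

C = 0.18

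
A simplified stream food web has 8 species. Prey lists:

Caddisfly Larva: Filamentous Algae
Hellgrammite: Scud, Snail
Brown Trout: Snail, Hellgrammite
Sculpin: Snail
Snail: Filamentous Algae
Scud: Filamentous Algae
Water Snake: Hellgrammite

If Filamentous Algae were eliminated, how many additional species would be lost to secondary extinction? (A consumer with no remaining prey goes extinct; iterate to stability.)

Remove Filamentous Algae.
Round 1: Scud (all prey gone), Caddisfly Larva (all prey gone), Snail (all prey gone) → extinct.
Round 2: Sculpin (all prey gone), Hellgrammite (all prey gone) → extinct.
Round 3: Brown Trout (all prey gone), Water Snake (all prey gone) → extinct.
No further losses. Total secondary extinctions: 7.

7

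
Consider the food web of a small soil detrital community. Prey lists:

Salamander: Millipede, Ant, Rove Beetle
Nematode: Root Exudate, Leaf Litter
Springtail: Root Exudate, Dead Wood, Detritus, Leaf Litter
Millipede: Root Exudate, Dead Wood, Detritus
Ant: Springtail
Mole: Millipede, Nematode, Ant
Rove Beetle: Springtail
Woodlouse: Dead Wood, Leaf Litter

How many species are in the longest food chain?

4 species

One longest chain: Root Exudate → Springtail → Ant → Mole.
It has 4 species and 3 links.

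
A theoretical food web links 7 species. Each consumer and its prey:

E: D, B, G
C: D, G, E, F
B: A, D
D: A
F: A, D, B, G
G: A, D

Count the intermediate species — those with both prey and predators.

Intermediate species (has both prey and predators): D, B, G, E, F.
Count: 5.

5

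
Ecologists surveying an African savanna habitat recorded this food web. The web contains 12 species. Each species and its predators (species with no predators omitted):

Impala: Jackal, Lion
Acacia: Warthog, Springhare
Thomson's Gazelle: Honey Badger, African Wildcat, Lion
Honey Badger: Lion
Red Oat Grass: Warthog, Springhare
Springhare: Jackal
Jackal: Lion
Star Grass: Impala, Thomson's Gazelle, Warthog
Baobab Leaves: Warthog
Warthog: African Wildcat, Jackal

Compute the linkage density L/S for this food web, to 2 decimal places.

L/S = 1.50

There are L = 18 links among S = 12 species.
L/S = 18/12 = 1.5000 ≈ 1.50.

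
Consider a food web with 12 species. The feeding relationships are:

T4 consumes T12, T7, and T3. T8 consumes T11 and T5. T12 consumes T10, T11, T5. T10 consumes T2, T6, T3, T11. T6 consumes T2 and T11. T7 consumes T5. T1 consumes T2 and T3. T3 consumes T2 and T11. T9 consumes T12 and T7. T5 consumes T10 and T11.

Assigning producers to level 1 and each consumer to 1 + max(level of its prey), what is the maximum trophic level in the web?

6

Producers (level 1): T11, T2.
T11 → T6 → T10 → T5 → T12 → T4 gives T4 level 6.
No species has a prey at level 6, so no species reaches level 7.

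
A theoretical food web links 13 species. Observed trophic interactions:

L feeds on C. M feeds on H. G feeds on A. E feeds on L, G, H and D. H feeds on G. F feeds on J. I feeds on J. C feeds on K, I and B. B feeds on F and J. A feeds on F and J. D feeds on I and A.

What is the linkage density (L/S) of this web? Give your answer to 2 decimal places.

L/S = 1.46

There are L = 19 links among S = 13 species.
L/S = 19/13 = 1.4615 ≈ 1.46.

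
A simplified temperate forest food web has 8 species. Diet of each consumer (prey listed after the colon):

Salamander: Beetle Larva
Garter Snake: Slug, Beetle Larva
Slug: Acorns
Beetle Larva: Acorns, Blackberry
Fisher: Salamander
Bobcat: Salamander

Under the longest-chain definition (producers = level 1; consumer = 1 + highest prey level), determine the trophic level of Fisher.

Trophic level 4

Acorns is a producer → level 1.
Beetle Larva eats Acorns (level 1); other prey at levels: Blackberry 1 → level 2.
Salamander eats Beetle Larva → level 3.
Fisher eats Salamander → level 4.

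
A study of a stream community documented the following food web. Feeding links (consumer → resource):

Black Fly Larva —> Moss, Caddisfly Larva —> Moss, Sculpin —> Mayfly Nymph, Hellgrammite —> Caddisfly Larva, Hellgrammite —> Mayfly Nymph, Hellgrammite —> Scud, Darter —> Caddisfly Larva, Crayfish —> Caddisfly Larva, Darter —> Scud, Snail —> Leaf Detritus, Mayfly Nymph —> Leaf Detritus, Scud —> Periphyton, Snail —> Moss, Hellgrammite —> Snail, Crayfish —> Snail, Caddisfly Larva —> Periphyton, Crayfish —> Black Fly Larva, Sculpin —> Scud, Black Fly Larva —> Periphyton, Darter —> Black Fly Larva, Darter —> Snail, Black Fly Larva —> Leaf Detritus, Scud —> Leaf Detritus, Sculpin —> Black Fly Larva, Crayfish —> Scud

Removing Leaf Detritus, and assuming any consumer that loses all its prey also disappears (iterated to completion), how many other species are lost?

1

Remove Leaf Detritus.
Round 1: Mayfly Nymph (all prey gone) → extinct.
No further losses. Total secondary extinctions: 1.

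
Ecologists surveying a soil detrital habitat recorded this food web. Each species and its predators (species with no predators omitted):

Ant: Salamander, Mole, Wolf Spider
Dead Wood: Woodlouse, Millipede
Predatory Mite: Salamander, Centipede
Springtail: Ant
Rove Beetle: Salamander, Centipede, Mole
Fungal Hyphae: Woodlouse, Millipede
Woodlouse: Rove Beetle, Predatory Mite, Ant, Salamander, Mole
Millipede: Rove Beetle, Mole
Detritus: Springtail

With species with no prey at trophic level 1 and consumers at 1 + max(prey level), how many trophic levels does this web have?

4

Basal resources (level 1): Dead Wood, Detritus, Fungal Hyphae.
Detritus → Springtail → Ant → Salamander gives Salamander level 4.
No species has a prey at level 4, so no species reaches level 5.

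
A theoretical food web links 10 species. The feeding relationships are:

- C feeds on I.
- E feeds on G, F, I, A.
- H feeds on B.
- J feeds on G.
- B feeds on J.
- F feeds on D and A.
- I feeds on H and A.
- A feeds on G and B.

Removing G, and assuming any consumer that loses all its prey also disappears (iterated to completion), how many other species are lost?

6

Remove G.
Round 1: J (all prey gone) → extinct.
Round 2: B (all prey gone) → extinct.
Round 3: A (all prey gone), H (all prey gone) → extinct.
Round 4: I (all prey gone) → extinct.
Round 5: C (all prey gone) → extinct.
No further losses. Total secondary extinctions: 6.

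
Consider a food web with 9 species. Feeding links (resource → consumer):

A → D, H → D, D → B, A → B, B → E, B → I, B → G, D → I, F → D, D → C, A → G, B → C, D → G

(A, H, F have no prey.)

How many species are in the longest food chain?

4 species

One longest chain: A → D → B → I.
It has 4 species and 3 links.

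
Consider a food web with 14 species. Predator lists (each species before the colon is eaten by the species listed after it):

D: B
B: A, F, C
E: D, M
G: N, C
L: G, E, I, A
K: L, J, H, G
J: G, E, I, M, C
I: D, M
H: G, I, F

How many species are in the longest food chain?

One longest chain: K → L → E → D → B → A.
It has 6 species and 5 links.

6 species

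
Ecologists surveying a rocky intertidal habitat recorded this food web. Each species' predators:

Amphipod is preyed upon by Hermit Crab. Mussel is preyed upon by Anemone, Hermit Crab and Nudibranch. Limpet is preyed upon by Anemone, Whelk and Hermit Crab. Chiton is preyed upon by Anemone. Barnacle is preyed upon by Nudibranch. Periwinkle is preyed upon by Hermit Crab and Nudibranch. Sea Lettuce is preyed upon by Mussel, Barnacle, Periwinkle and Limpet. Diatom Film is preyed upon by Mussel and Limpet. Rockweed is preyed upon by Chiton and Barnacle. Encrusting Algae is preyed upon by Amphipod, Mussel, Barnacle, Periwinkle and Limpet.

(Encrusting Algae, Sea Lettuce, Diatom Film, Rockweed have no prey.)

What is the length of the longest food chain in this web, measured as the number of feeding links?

2 links

One longest chain: Encrusting Algae → Barnacle → Nudibranch.
It has 3 species and 2 links.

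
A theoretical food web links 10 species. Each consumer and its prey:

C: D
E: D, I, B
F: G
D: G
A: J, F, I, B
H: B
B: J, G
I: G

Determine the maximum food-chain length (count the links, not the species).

One longest chain: G → D → E.
It has 3 species and 2 links.

2 links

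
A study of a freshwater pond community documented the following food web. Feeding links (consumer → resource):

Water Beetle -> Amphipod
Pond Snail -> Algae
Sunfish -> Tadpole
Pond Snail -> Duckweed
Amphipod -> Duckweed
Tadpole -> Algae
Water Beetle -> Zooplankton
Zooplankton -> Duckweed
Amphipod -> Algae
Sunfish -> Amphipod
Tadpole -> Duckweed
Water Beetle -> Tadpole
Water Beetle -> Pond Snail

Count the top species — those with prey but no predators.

Top species (has prey, but nothing eats it): Sunfish, Water Beetle.
Count: 2.

2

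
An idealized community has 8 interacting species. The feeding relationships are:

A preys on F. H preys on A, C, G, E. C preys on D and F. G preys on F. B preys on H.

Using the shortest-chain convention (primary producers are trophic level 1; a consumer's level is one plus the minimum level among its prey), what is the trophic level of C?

Trophic level 2

F is a producer → level 1.
C eats F → level 2.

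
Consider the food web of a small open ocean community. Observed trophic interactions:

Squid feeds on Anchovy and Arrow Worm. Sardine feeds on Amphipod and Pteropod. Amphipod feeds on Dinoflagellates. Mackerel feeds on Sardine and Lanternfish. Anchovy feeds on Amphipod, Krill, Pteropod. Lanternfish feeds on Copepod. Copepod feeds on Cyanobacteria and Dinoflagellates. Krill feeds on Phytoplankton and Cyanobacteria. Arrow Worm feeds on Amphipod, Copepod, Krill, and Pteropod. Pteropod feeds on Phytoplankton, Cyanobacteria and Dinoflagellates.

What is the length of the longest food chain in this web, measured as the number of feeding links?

One longest chain: Dinoflagellates → Copepod → Lanternfish → Mackerel.
It has 4 species and 3 links.

3 links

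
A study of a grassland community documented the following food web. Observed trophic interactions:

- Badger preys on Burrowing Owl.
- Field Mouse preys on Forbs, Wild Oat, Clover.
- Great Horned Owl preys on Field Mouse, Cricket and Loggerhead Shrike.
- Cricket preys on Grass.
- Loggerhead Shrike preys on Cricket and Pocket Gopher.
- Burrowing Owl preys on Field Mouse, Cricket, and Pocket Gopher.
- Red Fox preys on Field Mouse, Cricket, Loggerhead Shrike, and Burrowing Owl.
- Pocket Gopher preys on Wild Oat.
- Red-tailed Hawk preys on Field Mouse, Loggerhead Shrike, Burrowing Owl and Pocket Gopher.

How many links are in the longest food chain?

One longest chain: Grass → Cricket → Loggerhead Shrike → Great Horned Owl.
It has 4 species and 3 links.

3 links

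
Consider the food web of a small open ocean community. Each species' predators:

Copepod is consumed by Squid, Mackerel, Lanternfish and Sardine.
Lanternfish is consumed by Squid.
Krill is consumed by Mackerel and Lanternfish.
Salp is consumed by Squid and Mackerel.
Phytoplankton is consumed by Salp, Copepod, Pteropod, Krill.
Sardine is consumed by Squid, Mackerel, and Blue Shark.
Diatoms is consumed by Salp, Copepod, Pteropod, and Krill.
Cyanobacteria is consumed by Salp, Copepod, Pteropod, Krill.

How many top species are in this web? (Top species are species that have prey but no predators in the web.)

Top species (has prey, but nothing eats it): Pteropod, Blue Shark, Mackerel, Squid.
Count: 4.

4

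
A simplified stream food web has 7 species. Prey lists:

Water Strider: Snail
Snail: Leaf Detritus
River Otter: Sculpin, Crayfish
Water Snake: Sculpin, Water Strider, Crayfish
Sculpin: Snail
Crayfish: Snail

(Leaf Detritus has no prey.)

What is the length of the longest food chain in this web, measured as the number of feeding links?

One longest chain: Leaf Detritus → Snail → Sculpin → River Otter.
It has 4 species and 3 links.

3 links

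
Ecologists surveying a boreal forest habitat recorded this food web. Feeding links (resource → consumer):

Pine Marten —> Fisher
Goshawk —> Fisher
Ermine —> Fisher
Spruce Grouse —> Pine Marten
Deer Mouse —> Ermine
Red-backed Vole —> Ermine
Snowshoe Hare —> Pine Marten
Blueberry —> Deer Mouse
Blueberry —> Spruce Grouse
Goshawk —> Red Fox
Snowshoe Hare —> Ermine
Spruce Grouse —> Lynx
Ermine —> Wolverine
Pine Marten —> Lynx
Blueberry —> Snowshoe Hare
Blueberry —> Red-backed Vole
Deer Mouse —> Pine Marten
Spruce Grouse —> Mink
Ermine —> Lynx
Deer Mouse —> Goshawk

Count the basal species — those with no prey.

1

Basal species (no prey listed): Blueberry.
Count: 1.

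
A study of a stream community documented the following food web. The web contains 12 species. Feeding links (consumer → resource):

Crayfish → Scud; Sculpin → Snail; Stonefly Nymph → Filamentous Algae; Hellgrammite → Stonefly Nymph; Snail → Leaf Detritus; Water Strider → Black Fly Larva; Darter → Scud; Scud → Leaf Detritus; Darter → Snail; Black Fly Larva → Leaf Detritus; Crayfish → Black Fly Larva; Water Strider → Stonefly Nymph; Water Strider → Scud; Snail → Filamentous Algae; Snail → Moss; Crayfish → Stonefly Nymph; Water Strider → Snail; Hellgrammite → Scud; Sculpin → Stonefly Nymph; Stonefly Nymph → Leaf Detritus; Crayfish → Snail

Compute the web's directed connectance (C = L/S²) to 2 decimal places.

The web has S = 12 species and L = 21 feeding links.
C = L / S² = 21 / 144 = 0.1458 ≈ 0.15.

C = 0.15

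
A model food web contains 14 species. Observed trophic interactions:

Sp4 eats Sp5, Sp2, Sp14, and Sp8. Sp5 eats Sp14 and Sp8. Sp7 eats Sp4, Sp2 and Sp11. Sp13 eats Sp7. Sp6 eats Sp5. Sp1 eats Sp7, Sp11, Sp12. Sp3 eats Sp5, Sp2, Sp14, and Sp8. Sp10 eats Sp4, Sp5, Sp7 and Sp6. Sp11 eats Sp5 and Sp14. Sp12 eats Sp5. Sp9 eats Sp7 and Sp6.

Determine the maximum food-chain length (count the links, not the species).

4 links

One longest chain: Sp8 → Sp5 → Sp4 → Sp7 → Sp13.
It has 5 species and 4 links.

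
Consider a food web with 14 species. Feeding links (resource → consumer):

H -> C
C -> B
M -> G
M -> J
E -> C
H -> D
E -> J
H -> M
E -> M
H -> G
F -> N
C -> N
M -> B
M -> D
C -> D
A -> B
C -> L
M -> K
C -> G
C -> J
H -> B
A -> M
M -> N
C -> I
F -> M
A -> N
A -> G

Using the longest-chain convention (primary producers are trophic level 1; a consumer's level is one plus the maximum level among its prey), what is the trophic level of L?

Trophic level 3

H is a producer → level 1.
C eats H (level 1); other prey at levels: E 1 → level 2.
L eats C → level 3.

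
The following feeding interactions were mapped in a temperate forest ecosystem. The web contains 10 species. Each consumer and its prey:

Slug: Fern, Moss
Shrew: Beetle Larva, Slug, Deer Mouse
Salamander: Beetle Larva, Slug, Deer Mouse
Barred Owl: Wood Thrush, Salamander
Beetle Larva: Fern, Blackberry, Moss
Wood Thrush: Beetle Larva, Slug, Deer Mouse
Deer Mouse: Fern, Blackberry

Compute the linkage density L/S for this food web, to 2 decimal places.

L/S = 1.80

There are L = 18 links among S = 10 species.
L/S = 18/10 = 1.8000 ≈ 1.80.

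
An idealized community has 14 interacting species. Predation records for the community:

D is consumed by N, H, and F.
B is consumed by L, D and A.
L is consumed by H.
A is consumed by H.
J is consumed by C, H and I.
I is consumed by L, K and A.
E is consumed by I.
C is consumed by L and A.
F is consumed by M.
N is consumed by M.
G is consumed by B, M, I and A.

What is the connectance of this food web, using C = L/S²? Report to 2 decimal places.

The web has S = 14 species and L = 23 feeding links.
C = L / S² = 23 / 196 = 0.1173 ≈ 0.12.

C = 0.12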